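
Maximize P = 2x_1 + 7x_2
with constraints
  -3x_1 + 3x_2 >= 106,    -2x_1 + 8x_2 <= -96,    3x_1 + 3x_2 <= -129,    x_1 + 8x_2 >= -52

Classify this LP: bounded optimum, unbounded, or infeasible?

infeasible

The boundaries -3x_1 + 3x_2 = 106 and -2x_1 + 8x_2 = -96 meet at (-568/9, -250/9), but that point violates x_1 + 8x_2 ≥ -52. Every candidate vertex is excluded by some other constraint, so the feasible region is empty.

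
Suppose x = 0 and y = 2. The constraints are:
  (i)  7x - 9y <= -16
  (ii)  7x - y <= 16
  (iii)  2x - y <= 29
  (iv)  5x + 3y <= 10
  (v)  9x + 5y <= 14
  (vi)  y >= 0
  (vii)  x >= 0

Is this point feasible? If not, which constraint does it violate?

(i): -18 ≤ -16 ✓
(ii): -2 ≤ 16 ✓
(iii): -2 ≤ 29 ✓
(iv): 6 ≤ 10 ✓
(v): 10 ≤ 14 ✓
(vi): 2 ≥ 0 ✓
(vii): 0 ≥ 0 ✓

feasible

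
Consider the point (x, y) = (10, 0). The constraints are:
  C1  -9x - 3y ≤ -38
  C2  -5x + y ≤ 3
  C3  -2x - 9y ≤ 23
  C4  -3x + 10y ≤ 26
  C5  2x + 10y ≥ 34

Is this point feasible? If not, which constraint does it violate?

Constraint C5: 2x + 10y = 20, which is not ≥ 34. All other constraints are satisfied.

not feasible — violates C5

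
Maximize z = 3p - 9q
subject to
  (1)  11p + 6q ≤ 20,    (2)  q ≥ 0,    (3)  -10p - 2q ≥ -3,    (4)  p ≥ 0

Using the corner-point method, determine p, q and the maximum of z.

p = 3/10, q = 0, maximum z = 9/10

The optimum lies where q = 0 and -10p - 2q = -3.
Solving simultaneously gives p = 3/10, q = 0.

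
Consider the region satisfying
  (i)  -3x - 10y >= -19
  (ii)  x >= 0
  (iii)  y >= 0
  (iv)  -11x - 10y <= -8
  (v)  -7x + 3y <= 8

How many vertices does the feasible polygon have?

4

Pairwise boundary intersections that survive every other constraint:
  (0, 19/10)
  (19/3, 0)
  (0, 4/5)
  (8/11, 0)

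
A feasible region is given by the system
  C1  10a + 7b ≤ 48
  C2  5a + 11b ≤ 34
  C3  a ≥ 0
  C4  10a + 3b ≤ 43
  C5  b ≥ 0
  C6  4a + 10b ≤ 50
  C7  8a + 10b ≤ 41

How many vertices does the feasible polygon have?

5

Of the 21 pairwise boundary intersections, those satisfying every inequality are:
  (0, 34/11)
  (111/38, 67/38)
  (0, 0)
  (43/10, 0)
  (307/76, 33/38)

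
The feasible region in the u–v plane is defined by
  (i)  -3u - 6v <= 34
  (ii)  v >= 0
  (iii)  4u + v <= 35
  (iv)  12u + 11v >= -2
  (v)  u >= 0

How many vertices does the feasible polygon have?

Of the 10 pairwise boundary intersections, those satisfying every inequality are:
  (35/4, 0)
  (0, 0)
  (0, 35)

3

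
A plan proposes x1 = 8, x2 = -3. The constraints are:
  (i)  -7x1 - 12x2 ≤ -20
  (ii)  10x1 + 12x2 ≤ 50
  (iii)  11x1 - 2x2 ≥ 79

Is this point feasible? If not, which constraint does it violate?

(i): -20 ≤ -20 ✓
(ii): 44 ≤ 50 ✓
(iii): 94 ≥ 79 ✓

feasible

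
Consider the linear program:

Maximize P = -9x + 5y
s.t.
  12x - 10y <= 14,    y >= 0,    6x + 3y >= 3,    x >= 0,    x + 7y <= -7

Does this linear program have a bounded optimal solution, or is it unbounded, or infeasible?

infeasible

The boundaries 12x - 10y = 14 and y = 0 meet at (7/6, 0), but that point violates x + 7y ≤ -7. Every candidate vertex is excluded by some other constraint, so the feasible region is empty.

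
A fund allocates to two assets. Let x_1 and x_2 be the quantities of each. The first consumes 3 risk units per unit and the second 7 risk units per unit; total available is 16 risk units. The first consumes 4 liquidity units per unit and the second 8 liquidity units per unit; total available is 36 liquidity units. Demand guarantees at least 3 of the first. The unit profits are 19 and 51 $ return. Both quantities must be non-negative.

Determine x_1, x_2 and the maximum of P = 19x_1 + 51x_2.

Feasible corners and P = 19x_1 + 51x_2:
  (16/3, 0) → P = 304/3
  (3, 0) → P = 57
  (3, 1) → P = 108

The optimum lies where 3x_1 + 7x_2 = 16 and x_1 = 3.
Solving simultaneously gives x_1 = 3, x_2 = 1.

x_1 = 3, x_2 = 1, maximum P = 108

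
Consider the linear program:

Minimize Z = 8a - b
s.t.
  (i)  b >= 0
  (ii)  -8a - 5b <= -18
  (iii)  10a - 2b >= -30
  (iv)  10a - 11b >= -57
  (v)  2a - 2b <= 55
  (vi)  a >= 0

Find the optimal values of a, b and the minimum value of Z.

a = 0, b = 57/11, minimum Z = -57/11

Extreme points and Z = 8a - b:
  (9/4, 0) → Z = 18
  (55/2, 0) → Z = 220
  (0, 18/5) → Z = -18/5
  (719/2, 332) → Z = 2544
  (0, 57/11) → Z = -57/11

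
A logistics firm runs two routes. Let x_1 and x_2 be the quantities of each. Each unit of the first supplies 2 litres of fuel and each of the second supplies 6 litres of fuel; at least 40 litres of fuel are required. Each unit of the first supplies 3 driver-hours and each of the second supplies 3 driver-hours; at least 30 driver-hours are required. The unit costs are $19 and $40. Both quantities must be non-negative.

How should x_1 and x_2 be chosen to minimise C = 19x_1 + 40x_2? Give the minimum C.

Corner points and C = 19x_1 + 40x_2:
  (0, 10) → C = 400
  (20, 0) → C = 380
  (5, 5) → C = 295
The feasible region is unbounded (it extends along (0, 1), (1, 0)), but C strictly increases along every unbounded feasible direction, so there is no improving ray and the minimum is attained at a vertex.

x_1 = 5, x_2 = 5, minimum C = 295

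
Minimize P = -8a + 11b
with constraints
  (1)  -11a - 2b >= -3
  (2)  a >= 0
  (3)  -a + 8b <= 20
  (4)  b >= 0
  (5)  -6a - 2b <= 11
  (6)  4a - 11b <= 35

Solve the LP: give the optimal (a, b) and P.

a = 3/11, b = 0, minimum P = -24/11

Corner points and P = -8a + 11b:
  (0, 3/2) → P = 33/2
  (3/11, 0) → P = -24/11
  (0, 0) → P = 0

The binding constraints are -11a - 2b = -3 and b = 0.
Solving simultaneously gives a = 3/11, b = 0.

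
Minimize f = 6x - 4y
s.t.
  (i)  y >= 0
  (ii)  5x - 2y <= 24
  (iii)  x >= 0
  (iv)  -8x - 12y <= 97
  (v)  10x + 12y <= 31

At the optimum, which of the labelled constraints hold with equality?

Feasible corners and f = 6x - 4y:
  (0, 0) → f = 0
  (31/10, 0) → f = 93/5
  (0, 31/12) → f = -31/3

The minimum is at (0, 31/12). Substituting into each constraint, equality holds for (iii) and (v); the remaining constraints have slack.

(iii) and (v)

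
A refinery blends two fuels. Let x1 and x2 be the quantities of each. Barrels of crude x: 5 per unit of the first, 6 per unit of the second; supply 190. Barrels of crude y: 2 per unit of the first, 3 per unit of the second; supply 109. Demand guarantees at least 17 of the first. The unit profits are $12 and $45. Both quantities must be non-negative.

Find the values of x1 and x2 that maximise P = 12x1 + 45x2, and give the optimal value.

x1 = 17, x2 = 35/2, maximum P = 1983/2

Vertices and P = 12x1 + 45x2:
  (38, 0) → P = 456
  (17, 0) → P = 204
  (17, 35/2) → P = 1983/2

The binding constraints are 5x1 + 6x2 = 190 and x1 = 17.
Solving simultaneously gives x1 = 17, x2 = 35/2.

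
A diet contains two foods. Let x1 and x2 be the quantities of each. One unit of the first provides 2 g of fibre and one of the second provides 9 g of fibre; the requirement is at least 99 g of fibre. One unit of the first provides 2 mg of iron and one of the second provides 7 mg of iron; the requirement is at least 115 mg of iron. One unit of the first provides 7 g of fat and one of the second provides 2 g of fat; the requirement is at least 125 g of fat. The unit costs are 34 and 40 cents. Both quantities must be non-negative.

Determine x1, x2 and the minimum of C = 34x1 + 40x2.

Extreme points and C = 34x1 + 40x2:
  (0, 125/2) → C = 2500
  (115/2, 0) → C = 1955
  (43/3, 37/3) → C = 2942/3
The feasible region is unbounded (it extends along (0, 1), (1, 0)), but C strictly increases along every unbounded feasible direction, so there is no improving ray and the minimum is attained at a vertex.

x1 = 43/3, x2 = 37/3, minimum C = 2942/3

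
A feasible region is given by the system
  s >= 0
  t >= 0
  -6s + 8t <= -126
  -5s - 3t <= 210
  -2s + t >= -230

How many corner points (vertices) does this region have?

Pairwise boundary intersections that survive every other constraint:
  (21, 0)
  (115, 0)
  (857/5, 564/5)

3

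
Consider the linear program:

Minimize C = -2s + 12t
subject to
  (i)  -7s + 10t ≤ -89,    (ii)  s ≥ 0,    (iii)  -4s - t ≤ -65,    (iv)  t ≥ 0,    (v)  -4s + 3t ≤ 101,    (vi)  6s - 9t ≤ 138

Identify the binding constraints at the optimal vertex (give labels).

Corner points and C = -2s + 12t:
  (739/47, 99/47) → C = -290/47
  (65/4, 0) → C = -65/2
  (23, 0) → C = -46
The feasible region is unbounded (it extends along (3, 2), (10, 7)), but C strictly increases along every unbounded feasible direction, so there is no improving ray and the minimum is attained at a vertex.

The minimum is at (23, 0). Substituting into each constraint, equality holds for (iv) and (vi); the remaining constraints have slack.

(iv) and (vi)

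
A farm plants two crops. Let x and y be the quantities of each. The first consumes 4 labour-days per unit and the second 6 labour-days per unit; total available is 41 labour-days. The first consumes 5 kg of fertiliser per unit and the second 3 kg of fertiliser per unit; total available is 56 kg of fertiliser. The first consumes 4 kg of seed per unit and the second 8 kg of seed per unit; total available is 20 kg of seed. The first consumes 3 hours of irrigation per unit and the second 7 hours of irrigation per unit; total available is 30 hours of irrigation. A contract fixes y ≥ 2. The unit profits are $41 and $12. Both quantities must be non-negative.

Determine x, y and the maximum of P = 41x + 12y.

x = 1, y = 2, maximum P = 65

Feasible corners and P = 41x + 12y:
  (0, 5/2) → P = 30
  (0, 2) → P = 24
  (1, 2) → P = 65

At the optimal vertex, 4x + 8y = 20 and y = 2.
Solving simultaneously gives x = 1, y = 2.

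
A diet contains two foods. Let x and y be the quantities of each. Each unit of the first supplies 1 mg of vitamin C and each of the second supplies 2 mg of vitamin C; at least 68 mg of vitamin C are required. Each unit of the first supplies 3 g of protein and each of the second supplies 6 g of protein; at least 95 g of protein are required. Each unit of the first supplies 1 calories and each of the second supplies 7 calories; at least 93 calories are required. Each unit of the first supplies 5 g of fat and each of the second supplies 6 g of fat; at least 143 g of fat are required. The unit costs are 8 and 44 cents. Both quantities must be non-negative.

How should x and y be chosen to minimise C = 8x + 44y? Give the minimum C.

Vertices and C = 8x + 44y:
  (0, 34) → C = 1496
  (93, 0) → C = 744
  (58, 5) → C = 684
The feasible region is unbounded (it extends along (0, 1), (1, 0)), but C strictly increases along every unbounded feasible direction, so there is no improving ray and the minimum is attained at a vertex.

x = 58, y = 5, minimum C = 684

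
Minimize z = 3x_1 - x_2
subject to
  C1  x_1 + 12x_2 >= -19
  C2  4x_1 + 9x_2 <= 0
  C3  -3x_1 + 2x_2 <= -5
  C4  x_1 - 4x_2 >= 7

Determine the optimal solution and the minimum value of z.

Vertices and z = 3x_1 - x_2:
  (57/13, -76/39) → z = 589/39
  (11/19, -31/19) → z = 64/19
  (63/25, -28/25) → z = 217/25
  (3/5, -8/5) → z = 17/5

x_1 = 11/19, x_2 = -31/19, minimum z = 64/19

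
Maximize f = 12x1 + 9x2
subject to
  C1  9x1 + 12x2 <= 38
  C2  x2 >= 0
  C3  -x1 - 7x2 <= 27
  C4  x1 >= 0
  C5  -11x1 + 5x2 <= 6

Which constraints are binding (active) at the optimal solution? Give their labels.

C1 and C2

Extreme points and f = 12x1 + 9x2:
  (38/9, 0) → f = 152/3
  (2/3, 8/3) → f = 32
  (0, 0) → f = 0
  (0, 6/5) → f = 54/5

The maximum is at (38/9, 0). Substituting into each constraint, equality holds for C1 and C2; the remaining constraints have slack.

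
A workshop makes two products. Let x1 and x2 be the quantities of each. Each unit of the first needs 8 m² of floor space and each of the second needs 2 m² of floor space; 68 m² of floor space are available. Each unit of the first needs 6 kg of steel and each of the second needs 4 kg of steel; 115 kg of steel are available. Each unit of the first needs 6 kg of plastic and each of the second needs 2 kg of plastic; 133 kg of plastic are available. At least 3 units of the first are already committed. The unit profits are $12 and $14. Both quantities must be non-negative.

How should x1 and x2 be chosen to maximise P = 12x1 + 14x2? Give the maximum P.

Extreme points and P = 12x1 + 14x2:
  (17/2, 0) → P = 102
  (3, 0) → P = 36
  (3, 22) → P = 344

The binding constraints are 8x1 + 2x2 = 68 and x1 = 3.
Solving simultaneously gives x1 = 3, x2 = 22.

x1 = 3, x2 = 22, maximum P = 344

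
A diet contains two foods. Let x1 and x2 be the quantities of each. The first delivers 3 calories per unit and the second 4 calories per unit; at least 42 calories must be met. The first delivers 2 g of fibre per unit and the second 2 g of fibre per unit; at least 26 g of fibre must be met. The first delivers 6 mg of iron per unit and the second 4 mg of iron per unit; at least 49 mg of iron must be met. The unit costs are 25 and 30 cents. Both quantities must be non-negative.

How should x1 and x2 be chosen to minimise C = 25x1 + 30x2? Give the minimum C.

x1 = 10, x2 = 3, minimum C = 340

Extreme points and C = 25x1 + 30x2:
  (0, 13) → C = 390
  (14, 0) → C = 350
  (10, 3) → C = 340
The feasible region is unbounded (it extends along (0, 1), (1, 0)), but C strictly increases along every unbounded feasible direction, so there is no improving ray and the minimum is attained at a vertex.

The binding constraints are 3x1 + 4x2 = 42 and 2x1 + 2x2 = 26.
Solving simultaneously gives x1 = 10, x2 = 3.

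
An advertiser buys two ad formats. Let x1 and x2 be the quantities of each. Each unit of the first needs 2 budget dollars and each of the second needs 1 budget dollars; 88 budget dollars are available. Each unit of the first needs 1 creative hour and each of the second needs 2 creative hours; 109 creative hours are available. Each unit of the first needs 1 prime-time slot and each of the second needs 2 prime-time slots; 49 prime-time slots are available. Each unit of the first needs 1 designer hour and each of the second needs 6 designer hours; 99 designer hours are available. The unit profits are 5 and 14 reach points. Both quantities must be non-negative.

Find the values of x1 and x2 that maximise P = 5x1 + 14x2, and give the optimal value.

Vertices and P = 5x1 + 14x2:
  (0, 0) → P = 0
  (0, 33/2) → P = 231
  (44, 0) → P = 220
  (127/3, 10/3) → P = 775/3
  (24, 25/2) → P = 295

x1 = 24, x2 = 25/2, maximum P = 295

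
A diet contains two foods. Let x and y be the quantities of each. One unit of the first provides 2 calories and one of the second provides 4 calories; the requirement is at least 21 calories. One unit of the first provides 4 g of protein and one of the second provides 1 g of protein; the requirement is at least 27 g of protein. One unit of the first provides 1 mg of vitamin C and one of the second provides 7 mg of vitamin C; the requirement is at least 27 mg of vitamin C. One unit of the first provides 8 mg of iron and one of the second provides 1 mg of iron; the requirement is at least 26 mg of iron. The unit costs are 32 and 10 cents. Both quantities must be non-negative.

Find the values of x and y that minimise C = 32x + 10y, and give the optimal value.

The feasible region is unbounded (it extends along (0, 1), (1, 0)), but C strictly increases along every unbounded feasible direction, so there is no improving ray and the minimum is attained at a vertex.

x = 6, y = 3, minimum C = 222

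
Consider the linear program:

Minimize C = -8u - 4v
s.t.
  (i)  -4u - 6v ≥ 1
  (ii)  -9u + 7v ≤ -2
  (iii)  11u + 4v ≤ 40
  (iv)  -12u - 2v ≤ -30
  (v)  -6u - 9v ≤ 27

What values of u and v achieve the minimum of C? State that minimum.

Corner points and C = -8u - 4v:
  (122/25, -171/50) → C = -634/25
  (91/32, -33/16) → C = -29/2
  (156/25, -179/25) → C = -532/25
  (27/8, -21/4) → C = -6

The binding constraints are -4u - 6v = 1 and 11u + 4v = 40.
Solving simultaneously gives u = 122/25, v = -171/50.

u = 122/25, v = -171/50, minimum C = -634/25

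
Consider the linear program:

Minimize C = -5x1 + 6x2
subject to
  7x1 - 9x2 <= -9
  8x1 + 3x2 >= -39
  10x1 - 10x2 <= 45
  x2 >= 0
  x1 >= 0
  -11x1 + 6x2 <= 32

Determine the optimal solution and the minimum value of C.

x1 = 99/4, x2 = 81/4, minimum C = -9/4

Extreme points and C = -5x1 + 6x2:
  (99/4, 81/4) → C = -9/4
  (0, 1) → C = 6
  (0, 16/3) → C = 32
The feasible region is unbounded (it extends along (6, 11), (1, 1)), but C strictly increases along every unbounded feasible direction, so there is no improving ray and the minimum is attained at a vertex.

At the optimal vertex, 7x1 - 9x2 = -9 and 10x1 - 10x2 = 45.
Solving simultaneously gives x1 = 99/4, x2 = 81/4.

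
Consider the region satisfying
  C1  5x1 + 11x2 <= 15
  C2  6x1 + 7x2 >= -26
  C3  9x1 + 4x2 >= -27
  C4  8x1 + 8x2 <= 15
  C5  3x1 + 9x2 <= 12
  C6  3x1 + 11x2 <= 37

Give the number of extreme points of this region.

5

The feasible vertices (each the meet of two boundaries and inside every other half-plane) are:
  (15/16, 15/16)
  (1/4, 5/4)
  (-85/39, -24/13)
  (313/8, -149/4)
  (-97/23, 63/23)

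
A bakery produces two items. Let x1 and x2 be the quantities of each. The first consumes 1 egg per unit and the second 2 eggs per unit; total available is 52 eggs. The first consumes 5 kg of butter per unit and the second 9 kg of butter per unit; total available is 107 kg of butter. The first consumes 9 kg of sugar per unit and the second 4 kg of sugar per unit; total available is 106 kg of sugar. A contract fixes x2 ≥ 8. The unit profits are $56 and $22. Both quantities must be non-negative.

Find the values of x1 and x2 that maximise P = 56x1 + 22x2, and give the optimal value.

x1 = 7, x2 = 8, maximum P = 568

The optimum lies where 5x1 + 9x2 = 107 and x2 = 8.
Solving simultaneously gives x1 = 7, x2 = 8.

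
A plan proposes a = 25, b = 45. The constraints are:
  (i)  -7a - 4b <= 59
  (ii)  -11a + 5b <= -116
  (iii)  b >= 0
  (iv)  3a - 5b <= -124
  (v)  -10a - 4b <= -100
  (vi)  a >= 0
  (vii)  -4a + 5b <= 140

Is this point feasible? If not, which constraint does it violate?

not feasible — violates (ii)

Constraint (ii): -11a + 5b = -50, which is not ≤ -116. All other constraints are satisfied.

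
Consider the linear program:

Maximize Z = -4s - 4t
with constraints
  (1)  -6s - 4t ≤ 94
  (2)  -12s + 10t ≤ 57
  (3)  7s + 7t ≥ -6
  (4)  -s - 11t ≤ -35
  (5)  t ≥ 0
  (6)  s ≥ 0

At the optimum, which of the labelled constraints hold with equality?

Feasible corners and Z = -4s - 4t:
  (0, 57/10) → Z = -114/5
  (35, 0) → Z = -140
  (0, 35/11) → Z = -140/11
The feasible region is unbounded (it extends along (1, 0), (5, 6)), but Z strictly decreases along every unbounded feasible direction, so there is no improving ray and the maximum is attained at a vertex.

The maximum is at (0, 35/11). Substituting into each constraint, equality holds for (4) and (6); the remaining constraints have slack.

(4) and (6)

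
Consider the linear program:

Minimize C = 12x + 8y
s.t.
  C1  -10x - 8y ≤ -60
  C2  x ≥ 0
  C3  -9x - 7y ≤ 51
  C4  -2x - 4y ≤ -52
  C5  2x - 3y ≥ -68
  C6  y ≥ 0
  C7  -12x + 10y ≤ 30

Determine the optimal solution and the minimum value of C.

x = 100/17, y = 171/17, minimum C = 2568/17

Vertices and C = 12x + 8y:
  (26, 0) → C = 312
  (100/17, 171/17) → C = 2568/17
  (295/8, 189/4) → C = 1641/2
The feasible region is unbounded (it extends along (1, 0), (3, 2)), but C strictly increases along every unbounded feasible direction, so there is no improving ray and the minimum is attained at a vertex.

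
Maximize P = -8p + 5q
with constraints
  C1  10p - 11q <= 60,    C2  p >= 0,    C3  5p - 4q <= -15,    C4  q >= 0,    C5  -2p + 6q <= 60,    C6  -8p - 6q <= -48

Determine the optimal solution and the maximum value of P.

Vertices and P = -8p + 5q:
  (0, 10) → P = 50
  (0, 8) → P = 40
  (75/11, 135/11) → P = 75/11
  (51/31, 180/31) → P = 492/31

p = 0, q = 10, maximum P = 50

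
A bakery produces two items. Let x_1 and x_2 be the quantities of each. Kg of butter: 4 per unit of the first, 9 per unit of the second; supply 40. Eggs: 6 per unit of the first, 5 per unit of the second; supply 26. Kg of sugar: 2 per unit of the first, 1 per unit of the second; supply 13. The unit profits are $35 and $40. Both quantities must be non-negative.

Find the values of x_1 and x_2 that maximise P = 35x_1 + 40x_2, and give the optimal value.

Feasible corners and P = 35x_1 + 40x_2:
  (0, 0) → P = 0
  (0, 40/9) → P = 1600/9
  (13/3, 0) → P = 455/3
  (1, 4) → P = 195

The binding constraints are 4x_1 + 9x_2 = 40 and 6x_1 + 5x_2 = 26.
Solving simultaneously gives x_1 = 1, x_2 = 4.

x_1 = 1, x_2 = 4, maximum P = 195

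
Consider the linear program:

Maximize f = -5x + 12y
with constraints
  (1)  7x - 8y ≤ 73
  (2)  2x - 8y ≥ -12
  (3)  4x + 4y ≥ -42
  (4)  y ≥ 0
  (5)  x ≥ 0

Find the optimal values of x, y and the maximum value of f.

x = 0, y = 3/2, maximum f = 18

Corner points and f = -5x + 12y:
  (17, 23/4) → f = -16
  (73/7, 0) → f = -365/7
  (0, 3/2) → f = 18
  (0, 0) → f = 0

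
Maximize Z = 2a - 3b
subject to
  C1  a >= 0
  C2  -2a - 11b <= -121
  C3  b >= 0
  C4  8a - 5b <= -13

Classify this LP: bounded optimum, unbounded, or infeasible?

bounded optimum

Vertices and Z = 2a - 3b:
  (0, 11) → Z = -33
  (33/7, 71/7) → Z = -21
The feasible region has finitely many vertices and no improving ray; the maximum is -21 at (33/7, 71/7).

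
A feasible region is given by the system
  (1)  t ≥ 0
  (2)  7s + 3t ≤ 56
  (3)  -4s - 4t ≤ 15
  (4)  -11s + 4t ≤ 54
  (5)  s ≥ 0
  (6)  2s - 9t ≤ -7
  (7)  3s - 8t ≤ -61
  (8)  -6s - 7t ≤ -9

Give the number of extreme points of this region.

4

Intersecting each pair of boundary lines and keeping only the points that satisfy every inequality leaves:
  (62/61, 994/61)
  (53/13, 119/13)
  (0, 27/2)
  (0, 61/8)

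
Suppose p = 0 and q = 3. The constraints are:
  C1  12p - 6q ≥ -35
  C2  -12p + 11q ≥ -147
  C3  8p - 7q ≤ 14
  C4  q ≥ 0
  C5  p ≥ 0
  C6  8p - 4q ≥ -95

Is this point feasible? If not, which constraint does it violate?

C1: -18 ≥ -35 ✓
C2: 33 ≥ -147 ✓
C3: -21 ≤ 14 ✓
C4: 3 ≥ 0 ✓
C5: 0 ≥ 0 ✓
C6: -12 ≥ -95 ✓

feasible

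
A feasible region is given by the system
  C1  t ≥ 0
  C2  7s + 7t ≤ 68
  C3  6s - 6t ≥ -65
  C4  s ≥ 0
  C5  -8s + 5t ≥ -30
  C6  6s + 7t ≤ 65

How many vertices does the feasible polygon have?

5

The feasible vertices (each the meet of two boundaries and inside every other half-plane) are:
  (0, 0)
  (15/4, 0)
  (550/91, 334/91)
  (3, 47/7)
  (0, 65/7)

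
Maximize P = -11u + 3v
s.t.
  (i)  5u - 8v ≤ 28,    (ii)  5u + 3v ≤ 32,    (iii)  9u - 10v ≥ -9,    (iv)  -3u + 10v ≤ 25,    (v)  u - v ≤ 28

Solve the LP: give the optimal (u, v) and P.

u = -16, v = -27/2, maximum P = 271/2

Vertices and P = -11u + 3v:
  (68/11, 4/11) → P = -736/11
  (-16, -27/2) → P = 271/2
  (245/59, 221/59) → P = -2032/59
  (8/3, 33/10) → P = -583/30

At the optimal vertex, 5u - 8v = 28 and 9u - 10v = -9.
Solving simultaneously gives u = -16, v = -27/2.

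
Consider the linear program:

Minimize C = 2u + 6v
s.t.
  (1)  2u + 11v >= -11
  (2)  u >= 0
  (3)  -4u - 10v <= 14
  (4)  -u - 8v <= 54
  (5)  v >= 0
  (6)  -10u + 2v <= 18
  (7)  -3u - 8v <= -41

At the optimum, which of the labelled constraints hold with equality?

(5) and (7)

Feasible corners and C = 2u + 6v:
  (0, 9) → C = 54
  (0, 41/8) → C = 123/4
  (41/3, 0) → C = 82/3
The feasible region is unbounded (it extends along (1, 5), (1, 0)), but C strictly increases along every unbounded feasible direction, so there is no improving ray and the minimum is attained at a vertex.

The minimum is at (41/3, 0). Substituting into each constraint, equality holds for (5) and (7); the remaining constraints have slack.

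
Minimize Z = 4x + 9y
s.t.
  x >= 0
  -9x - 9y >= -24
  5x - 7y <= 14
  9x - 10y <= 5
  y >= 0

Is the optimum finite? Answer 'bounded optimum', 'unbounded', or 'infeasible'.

Corner points and Z = 4x + 9y:
  (0, 8/3) → Z = 24
  (0, 0) → Z = 0
  (5/3, 1) → Z = 47/3
  (5/9, 0) → Z = 20/9
The feasible region has finitely many vertices and no improving ray; the minimum is 0 at (0, 0).

bounded optimum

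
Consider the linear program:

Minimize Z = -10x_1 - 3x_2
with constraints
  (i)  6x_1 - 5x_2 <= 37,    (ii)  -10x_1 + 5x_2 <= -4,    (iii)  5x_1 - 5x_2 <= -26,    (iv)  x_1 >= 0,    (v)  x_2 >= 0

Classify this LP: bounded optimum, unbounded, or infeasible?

From the feasible point (63, 341/5), moving in the direction (5, 10) keeps every constraint satisfied while Z decreases without bound.

unbounded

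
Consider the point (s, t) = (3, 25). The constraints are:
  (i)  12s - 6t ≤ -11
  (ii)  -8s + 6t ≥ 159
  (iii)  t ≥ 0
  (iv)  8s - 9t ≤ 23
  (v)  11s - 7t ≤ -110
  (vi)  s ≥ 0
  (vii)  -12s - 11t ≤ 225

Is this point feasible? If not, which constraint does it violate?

not feasible — violates (ii)

Constraint (ii): -8s + 6t = 126, which is not ≥ 159. All other constraints are satisfied.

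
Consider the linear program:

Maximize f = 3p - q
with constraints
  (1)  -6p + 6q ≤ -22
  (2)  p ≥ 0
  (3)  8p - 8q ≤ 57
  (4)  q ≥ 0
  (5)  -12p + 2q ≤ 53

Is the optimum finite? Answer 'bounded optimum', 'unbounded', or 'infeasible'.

unbounded

From the feasible point (11/3, 0), moving in the direction (8, 8) keeps every constraint satisfied while f increases without bound.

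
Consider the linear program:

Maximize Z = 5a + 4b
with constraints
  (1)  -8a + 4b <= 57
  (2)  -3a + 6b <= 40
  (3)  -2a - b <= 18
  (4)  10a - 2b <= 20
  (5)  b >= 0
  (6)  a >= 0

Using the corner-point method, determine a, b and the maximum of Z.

Extreme points and Z = 5a + 4b:
  (100/27, 230/27) → Z = 1420/27
  (0, 20/3) → Z = 80/3
  (2, 0) → Z = 10
  (0, 0) → Z = 0

The optimum lies where -3a + 6b = 40 and 10a - 2b = 20.
Solving simultaneously gives a = 100/27, b = 230/27.

a = 100/27, b = 230/27, maximum Z = 1420/27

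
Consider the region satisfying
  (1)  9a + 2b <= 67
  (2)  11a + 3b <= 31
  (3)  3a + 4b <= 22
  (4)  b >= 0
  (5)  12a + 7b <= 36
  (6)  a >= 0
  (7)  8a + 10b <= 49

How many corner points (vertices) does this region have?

Of the 21 pairwise boundary intersections, those satisfying every inequality are:
  (31/11, 0)
  (109/41, 24/41)
  (0, 0)
  (17/64, 75/16)
  (0, 49/10)

5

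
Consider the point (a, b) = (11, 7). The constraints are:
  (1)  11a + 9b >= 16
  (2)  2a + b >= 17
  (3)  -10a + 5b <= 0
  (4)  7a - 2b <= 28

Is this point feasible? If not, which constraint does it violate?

Constraint (4): 7a - 2b = 63, which is not ≤ 28. All other constraints are satisfied.

not feasible — violates (4)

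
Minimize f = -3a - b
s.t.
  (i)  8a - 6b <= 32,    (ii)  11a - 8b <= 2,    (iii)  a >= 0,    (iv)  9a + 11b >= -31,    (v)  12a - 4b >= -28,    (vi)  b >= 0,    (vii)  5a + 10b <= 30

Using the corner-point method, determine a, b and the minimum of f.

a = 26/15, b = 32/15, minimum f = -22/3

Extreme points and f = -3a - b:
  (2/11, 0) → f = -6/11
  (26/15, 32/15) → f = -22/3
  (0, 0) → f = 0
  (0, 3) → f = -3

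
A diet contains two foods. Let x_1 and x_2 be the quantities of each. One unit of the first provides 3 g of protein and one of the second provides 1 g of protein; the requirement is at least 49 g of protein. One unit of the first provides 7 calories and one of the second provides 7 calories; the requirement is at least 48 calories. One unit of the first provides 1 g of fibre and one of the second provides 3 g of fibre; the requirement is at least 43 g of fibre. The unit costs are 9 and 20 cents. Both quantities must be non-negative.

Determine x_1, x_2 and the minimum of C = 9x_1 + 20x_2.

x_1 = 13, x_2 = 10, minimum C = 317

Extreme points and C = 9x_1 + 20x_2:
  (0, 49) → C = 980
  (43, 0) → C = 387
  (13, 10) → C = 317
The feasible region is unbounded (it extends along (0, 1), (1, 0)), but C strictly increases along every unbounded feasible direction, so there is no improving ray and the minimum is attained at a vertex.

At the optimal vertex, 3x_1 + x_2 = 49 and x_1 + 3x_2 = 43.
Solving simultaneously gives x_1 = 13, x_2 = 10.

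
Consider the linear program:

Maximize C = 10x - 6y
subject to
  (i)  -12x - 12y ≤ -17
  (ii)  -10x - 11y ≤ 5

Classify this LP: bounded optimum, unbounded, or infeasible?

From the feasible point (247/12, -115/6), moving in the direction (11, -10) keeps every constraint satisfied while C increases without bound.

unbounded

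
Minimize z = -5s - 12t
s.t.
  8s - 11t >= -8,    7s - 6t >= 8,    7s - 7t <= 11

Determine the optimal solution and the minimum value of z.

s = 59/7, t = 48/7, minimum z = -871/7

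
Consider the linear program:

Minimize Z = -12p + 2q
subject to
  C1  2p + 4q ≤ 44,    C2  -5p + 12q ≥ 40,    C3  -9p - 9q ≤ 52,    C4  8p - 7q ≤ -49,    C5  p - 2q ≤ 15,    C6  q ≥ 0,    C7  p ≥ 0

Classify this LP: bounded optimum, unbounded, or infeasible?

bounded optimum

Feasible corners and Z = -12p + 2q:
  (56/23, 225/23) → Z = -222/23
  (0, 11) → Z = 22
  (0, 7) → Z = 14
The feasible region has finitely many vertices and no improving ray; the minimum is -222/23 at (56/23, 225/23).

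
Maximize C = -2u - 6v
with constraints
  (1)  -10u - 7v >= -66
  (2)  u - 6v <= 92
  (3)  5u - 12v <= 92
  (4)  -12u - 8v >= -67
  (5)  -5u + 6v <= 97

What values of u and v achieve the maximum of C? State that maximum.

u = -189/4, v = -557/24, maximum C = 935/4

Extreme points and C = -2u - 6v:
  (-92/3, -184/9) → C = 184
  (-189/4, -557/24) → C = 935/4
  (385/46, -769/184) → C = 767/92
  (-187/56, 1499/112) → C = -589/8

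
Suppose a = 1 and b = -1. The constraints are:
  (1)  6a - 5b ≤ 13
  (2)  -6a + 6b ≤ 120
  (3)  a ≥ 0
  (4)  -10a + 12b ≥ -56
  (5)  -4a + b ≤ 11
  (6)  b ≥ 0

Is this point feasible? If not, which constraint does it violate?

not feasible — violates (6)

Constraint (6): b = -1, which is not ≥ 0. All other constraints are satisfied.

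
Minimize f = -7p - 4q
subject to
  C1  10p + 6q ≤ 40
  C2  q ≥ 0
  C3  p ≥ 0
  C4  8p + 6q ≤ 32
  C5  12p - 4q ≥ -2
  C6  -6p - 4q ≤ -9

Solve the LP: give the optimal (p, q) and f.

p = 4, q = 0, minimum f = -28

Feasible corners and f = -7p - 4q:
  (4, 0) → f = -28
  (3/2, 0) → f = -21/2
  (29/26, 50/13) → f = -603/26
  (7/18, 5/3) → f = -169/18

At the optimal vertex, 10p + 6q = 40 and q = 0.
Solving simultaneously gives p = 4, q = 0.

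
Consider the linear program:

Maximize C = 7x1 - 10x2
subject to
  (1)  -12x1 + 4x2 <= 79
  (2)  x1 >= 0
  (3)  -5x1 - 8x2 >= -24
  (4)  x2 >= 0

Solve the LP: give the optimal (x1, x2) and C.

Corner points and C = 7x1 - 10x2:
  (0, 3) → C = -30
  (0, 0) → C = 0
  (24/5, 0) → C = 168/5

x1 = 24/5, x2 = 0, maximum C = 168/5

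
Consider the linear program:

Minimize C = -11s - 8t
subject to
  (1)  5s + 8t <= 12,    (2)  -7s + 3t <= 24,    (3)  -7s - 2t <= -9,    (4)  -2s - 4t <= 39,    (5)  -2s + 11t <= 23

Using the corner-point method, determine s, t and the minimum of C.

Feasible corners and C = -11s - 8t:
  (24/23, 39/46) → C = -420/23
  (90, -219/4) → C = -552
  (19/4, -97/8) → C = 179/4

s = 90, t = -219/4, minimum C = -552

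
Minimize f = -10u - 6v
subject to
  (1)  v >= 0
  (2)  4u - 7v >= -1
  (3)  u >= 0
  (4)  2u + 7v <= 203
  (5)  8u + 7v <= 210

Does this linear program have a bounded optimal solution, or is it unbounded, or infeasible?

Vertices and f = -10u - 6v:
  (0, 0) → f = 0
  (105/4, 0) → f = -525/2
  (0, 1/7) → f = -6/7
  (209/12, 212/21) → f = -9859/42
The feasible region has finitely many vertices and no improving ray; the minimum is -525/2 at (105/4, 0).

bounded optimum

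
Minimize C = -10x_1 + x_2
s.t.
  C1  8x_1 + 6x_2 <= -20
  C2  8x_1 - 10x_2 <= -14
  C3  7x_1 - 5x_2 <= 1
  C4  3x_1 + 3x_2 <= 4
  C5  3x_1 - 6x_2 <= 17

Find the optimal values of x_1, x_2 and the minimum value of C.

x_1 = -71/32, x_2 = -3/8, minimum C = 349/16

Vertices and C = -10x_1 + x_2:
  (-71/32, -3/8) → C = 349/16
  (-14, 46/3) → C = 466/3
  (-127/9, -89/9) → C = 1181/9
The feasible region is unbounded (it extends along (-2, -1), (-1, 1)), but C strictly increases along every unbounded feasible direction, so there is no improving ray and the minimum is attained at a vertex.

The binding constraints are 8x_1 + 6x_2 = -20 and 8x_1 - 10x_2 = -14.
Solving simultaneously gives x_1 = -71/32, x_2 = -3/8.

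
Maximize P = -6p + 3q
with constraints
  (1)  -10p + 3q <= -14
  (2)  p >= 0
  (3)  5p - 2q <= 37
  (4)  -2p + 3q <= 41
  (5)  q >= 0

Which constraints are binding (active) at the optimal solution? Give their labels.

(1) and (4)

Feasible corners and P = -6p + 3q:
  (55/8, 73/4) → P = 27/2
  (7/5, 0) → P = -42/5
  (193/11, 279/11) → P = -321/11
  (37/5, 0) → P = -222/5

The maximum is at (55/8, 73/4). Substituting into each constraint, equality holds for (1) and (4); the remaining constraints have slack.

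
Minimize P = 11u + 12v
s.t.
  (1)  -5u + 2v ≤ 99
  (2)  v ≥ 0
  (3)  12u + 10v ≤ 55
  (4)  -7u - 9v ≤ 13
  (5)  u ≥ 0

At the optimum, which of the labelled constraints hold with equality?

Corner points and P = 11u + 12v:
  (55/12, 0) → P = 605/12
  (0, 0) → P = 0
  (0, 11/2) → P = 66

The minimum is at (0, 0). Substituting into each constraint, equality holds for (2) and (5); the remaining constraints have slack.

(2) and (5)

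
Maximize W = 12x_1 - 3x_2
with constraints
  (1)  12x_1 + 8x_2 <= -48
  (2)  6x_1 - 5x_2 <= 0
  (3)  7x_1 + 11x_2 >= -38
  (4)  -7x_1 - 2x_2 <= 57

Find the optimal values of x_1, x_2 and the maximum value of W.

x_1 = -56/19, x_2 = -30/19, maximum W = -582/19

At the optimal vertex, 12x_1 + 8x_2 = -48 and 7x_1 + 11x_2 = -38.
Solving simultaneously gives x_1 = -56/19, x_2 = -30/19.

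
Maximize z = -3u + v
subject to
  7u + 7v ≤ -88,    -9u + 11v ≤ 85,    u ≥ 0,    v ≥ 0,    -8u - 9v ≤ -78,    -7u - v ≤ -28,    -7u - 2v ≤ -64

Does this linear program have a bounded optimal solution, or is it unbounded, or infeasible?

The boundaries -9u + 11v = 85 and -7u - 2v = -64 meet at (534/95, 1171/95), but that point violates 7u + 7v ≤ -88. Every candidate vertex is excluded by some other constraint, so the feasible region is empty.

infeasible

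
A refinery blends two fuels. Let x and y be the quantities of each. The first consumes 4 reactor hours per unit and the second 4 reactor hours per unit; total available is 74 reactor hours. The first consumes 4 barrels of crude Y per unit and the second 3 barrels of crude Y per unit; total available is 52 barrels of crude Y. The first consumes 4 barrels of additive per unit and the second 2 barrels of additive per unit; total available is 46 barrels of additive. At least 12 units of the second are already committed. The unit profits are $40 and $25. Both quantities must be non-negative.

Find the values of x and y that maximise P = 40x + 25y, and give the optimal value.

x = 4, y = 12, maximum P = 460

Vertices and P = 40x + 25y:
  (0, 52/3) → P = 1300/3
  (0, 12) → P = 300
  (4, 12) → P = 460

The binding constraints are 4x + 3y = 52 and y = 12.
Solving simultaneously gives x = 4, y = 12.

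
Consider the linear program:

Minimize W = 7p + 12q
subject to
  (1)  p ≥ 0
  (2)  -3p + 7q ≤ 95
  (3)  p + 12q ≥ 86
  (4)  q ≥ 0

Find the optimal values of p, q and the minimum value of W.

p = 0, q = 43/6, minimum W = 86

Feasible corners and W = 7p + 12q:
  (0, 95/7) → W = 1140/7
  (0, 43/6) → W = 86
  (86, 0) → W = 602
The feasible region is unbounded (it extends along (7, 3), (1, 0)), but W strictly increases along every unbounded feasible direction, so there is no improving ray and the minimum is attained at a vertex.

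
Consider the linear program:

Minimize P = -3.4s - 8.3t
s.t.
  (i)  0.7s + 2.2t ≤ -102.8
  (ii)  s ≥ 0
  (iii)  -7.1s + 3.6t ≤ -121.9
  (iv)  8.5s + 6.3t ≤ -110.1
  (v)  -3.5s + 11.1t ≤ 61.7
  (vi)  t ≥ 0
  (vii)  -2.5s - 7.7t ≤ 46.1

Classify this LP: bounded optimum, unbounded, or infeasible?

The boundaries t = 0 and -2.5s - 7.7t = 46.1 meet at (-18.44, 0), but that point violates 0.7s + 2.2t ≤ -102.8. Every candidate vertex is excluded by some other constraint, so the feasible region is empty.

infeasible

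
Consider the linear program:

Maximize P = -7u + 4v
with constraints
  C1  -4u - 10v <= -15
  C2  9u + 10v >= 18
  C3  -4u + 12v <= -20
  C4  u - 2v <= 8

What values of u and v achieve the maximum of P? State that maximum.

Feasible corners and P = -7u + 4v:
  (95/22, -5/22) → P = -685/22
  (55/9, -17/18) → P = -419/9
  (14, 3) → P = -86

The optimum lies where -4u - 10v = -15 and -4u + 12v = -20.
Solving simultaneously gives u = 95/22, v = -5/22.

u = 95/22, v = -5/22, maximum P = -685/22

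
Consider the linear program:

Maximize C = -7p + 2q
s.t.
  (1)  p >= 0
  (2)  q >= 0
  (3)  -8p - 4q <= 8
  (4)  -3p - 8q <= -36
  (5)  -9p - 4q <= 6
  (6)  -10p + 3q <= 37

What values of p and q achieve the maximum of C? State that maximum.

p = 0, q = 37/3, maximum C = 74/3

Vertices and C = -7p + 2q:
  (0, 9/2) → C = 9
  (0, 37/3) → C = 74/3
  (12, 0) → C = -84
The feasible region is unbounded (it extends along (3, 10), (1, 0)), but C strictly decreases along every unbounded feasible direction, so there is no improving ray and the maximum is attained at a vertex.

At the optimal vertex, p = 0 and -10p + 3q = 37.
Solving simultaneously gives p = 0, q = 37/3.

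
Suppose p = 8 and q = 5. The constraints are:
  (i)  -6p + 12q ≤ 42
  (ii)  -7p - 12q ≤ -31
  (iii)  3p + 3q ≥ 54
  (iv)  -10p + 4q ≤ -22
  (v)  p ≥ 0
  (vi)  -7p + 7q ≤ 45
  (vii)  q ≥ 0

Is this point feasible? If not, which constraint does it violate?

not feasible — violates (iii)

Constraint (iii): 3p + 3q = 39, which is not ≥ 54. All other constraints are satisfied.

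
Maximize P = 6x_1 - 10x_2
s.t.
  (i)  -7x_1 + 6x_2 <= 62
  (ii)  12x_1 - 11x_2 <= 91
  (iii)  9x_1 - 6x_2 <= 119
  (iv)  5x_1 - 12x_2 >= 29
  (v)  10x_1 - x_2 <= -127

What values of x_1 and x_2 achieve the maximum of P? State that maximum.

Corner points and P = 6x_1 - 10x_2:
  (-1228/5, -1381/5) → P = 6442/5
  (-17, -19/2) → P = -7
  (-744/49, -1217/49) → P = 7706/49
  (-1553/115, -185/23) → P = -68/115

At the optimal vertex, -7x_1 + 6x_2 = 62 and 12x_1 - 11x_2 = 91.
Solving simultaneously gives x_1 = -1228/5, x_2 = -1381/5.

x_1 = -1228/5, x_2 = -1381/5, maximum P = 6442/5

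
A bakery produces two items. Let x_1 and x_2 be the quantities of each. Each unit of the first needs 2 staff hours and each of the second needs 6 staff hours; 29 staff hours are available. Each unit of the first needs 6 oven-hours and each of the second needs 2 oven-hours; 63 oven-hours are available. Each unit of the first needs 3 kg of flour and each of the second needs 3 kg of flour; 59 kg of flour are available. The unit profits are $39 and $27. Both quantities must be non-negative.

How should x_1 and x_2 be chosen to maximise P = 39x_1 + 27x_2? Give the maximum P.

x_1 = 10, x_2 = 3/2, maximum P = 861/2

Vertices and P = 39x_1 + 27x_2:
  (0, 0) → P = 0
  (0, 29/6) → P = 261/2
  (21/2, 0) → P = 819/2
  (10, 3/2) → P = 861/2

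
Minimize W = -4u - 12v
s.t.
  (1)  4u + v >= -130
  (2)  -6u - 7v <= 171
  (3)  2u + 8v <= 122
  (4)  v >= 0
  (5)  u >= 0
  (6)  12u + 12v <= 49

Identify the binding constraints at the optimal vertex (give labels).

(5) and (6)

Extreme points and W = -4u - 12v:
  (0, 0) → W = 0
  (49/12, 0) → W = -49/3
  (0, 49/12) → W = -49

The minimum is at (0, 49/12). Substituting into each constraint, equality holds for (5) and (6); the remaining constraints have slack.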